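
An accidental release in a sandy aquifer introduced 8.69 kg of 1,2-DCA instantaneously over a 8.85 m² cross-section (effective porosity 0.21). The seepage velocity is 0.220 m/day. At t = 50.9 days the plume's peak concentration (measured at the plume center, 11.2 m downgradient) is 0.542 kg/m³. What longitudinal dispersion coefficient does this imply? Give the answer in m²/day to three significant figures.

At the plume center C_max = M/(n_e·A·√(4πDt)), so D = M²/(4πt·(n_e·A·C_max)²).
n_e·A·C_max = 0.21 × 8.85 × 0.542 = 1.007 kg/m.
D = 8.69²/(4π × 50.9 × 1.007²) = 0.116 m²/day.

0.116 m²/day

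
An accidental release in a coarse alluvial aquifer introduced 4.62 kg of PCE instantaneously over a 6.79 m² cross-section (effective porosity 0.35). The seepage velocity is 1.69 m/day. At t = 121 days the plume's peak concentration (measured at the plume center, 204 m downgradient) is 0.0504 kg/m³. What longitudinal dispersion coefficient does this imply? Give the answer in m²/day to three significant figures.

0.978 m²/day

At the plume center C_max = M/(n_e·A·√(4πDt)), so D = M²/(4πt·(n_e·A·C_max)²).
n_e·A·C_max = 0.35 × 6.79 × 0.0504 = 0.1198 kg/m.
D = 4.62²/(4π × 121 × 0.1198²) = 0.978 m²/day.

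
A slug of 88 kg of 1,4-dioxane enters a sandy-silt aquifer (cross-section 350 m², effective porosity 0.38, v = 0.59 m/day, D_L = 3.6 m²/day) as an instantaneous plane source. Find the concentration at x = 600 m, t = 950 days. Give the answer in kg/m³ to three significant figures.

For an instantaneous plane source, C(x,t) = M/(n_e·A·√(4πDt)) · exp(−(x−vt)²/(4Dt)), with n_e·A the pore (flow) area.
Plume center vt = 0.59 × 950 = 560.5 m, so the well at 600 m is 39.5 m downgradient of the peak.
√(4πDt) = 207.3 m, giving peak height M/(n_e·A·√(4πDt)) = 88/(0.38 × 350 × 207.3) = 0.003192 kg/m³.
(x−vt)²/(4Dt) = (39.5)²/(4 × 3.6 × 950) = 0.1141; exp(−0.1141) = 0.8922.
C = 0.003192 × 0.8922 = 0.00285 kg/m³.

0.00285 kg/m³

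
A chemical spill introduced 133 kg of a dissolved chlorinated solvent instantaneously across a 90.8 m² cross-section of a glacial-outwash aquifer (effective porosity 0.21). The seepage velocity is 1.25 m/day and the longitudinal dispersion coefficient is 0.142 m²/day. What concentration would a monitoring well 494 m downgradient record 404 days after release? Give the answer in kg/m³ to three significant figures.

0.153 kg/m³

For an instantaneous plane source, C(x,t) = M/(n_e·A·√(4πDt)) · exp(−(x−vt)²/(4Dt)), with n_e·A the pore (flow) area.
Plume center vt = 1.25 × 404 = 505 m, so the well at 494 m is 11 m upgradient of the peak.
√(4πDt) = 26.85 m, giving peak height M/(n_e·A·√(4πDt)) = 133/(0.21 × 90.8 × 26.85) = 0.2598 kg/m³.
(x−vt)²/(4Dt) = (-11)²/(4 × 0.142 × 404) = 0.5273; exp(−0.5273) = 0.5902.
C = 0.2598 × 0.5902 = 0.153 kg/m³.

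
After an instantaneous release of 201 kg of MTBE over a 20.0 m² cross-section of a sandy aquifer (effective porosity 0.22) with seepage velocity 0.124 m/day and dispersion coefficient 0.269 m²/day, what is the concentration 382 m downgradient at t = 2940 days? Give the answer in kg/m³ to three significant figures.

For an instantaneous plane source, C(x,t) = M/(n_e·A·√(4πDt)) · exp(−(x−vt)²/(4Dt)), with n_e·A the pore (flow) area.
Plume center vt = 0.124 × 2940 = 364.56 m, so the well at 382 m is 17.44 m downgradient of the peak.
√(4πDt) = 99.69 m, giving peak height M/(n_e·A·√(4πDt)) = 201/(0.22 × 20.0 × 99.69) = 0.4582 kg/m³.
(x−vt)²/(4Dt) = (17.44)²/(4 × 0.269 × 2940) = 0.09615; exp(−0.09615) = 0.9083.
C = 0.4582 × 0.9083 = 0.416 kg/m³.

0.416 kg/m³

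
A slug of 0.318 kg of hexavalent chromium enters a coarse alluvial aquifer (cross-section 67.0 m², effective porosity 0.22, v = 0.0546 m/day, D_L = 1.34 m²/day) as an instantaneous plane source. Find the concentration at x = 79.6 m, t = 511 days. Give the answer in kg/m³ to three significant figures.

For an instantaneous plane source, C(x,t) = M/(n_e·A·√(4πDt)) · exp(−(x−vt)²/(4Dt)), with n_e·A the pore (flow) area.
Plume center vt = 0.0546 × 511 = 27.9006 m, so the well at 79.6 m is 51.6994 m downgradient of the peak.
√(4πDt) = 92.76 m, giving peak height M/(n_e·A·√(4πDt)) = 0.318/(0.22 × 67.0 × 92.76) = 0.0002326 kg/m³.
(x−vt)²/(4Dt) = (51.6994)²/(4 × 1.34 × 511) = 0.9759; exp(−0.9759) = 0.3769.
C = 0.0002326 × 0.3769 = 8.77e-05 kg/m³.

8.77e-05 kg/m³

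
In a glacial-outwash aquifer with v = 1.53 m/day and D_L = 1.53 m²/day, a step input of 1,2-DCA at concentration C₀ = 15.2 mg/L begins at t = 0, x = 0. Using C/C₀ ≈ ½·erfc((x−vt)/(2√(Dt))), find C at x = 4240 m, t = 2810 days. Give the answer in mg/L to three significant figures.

11.2 mg/L

For a continuous step input, C/C₀ ≈ ½·erfc((x−vt)/(2√(Dt))).
vt = 1.53 × 2810 = 4299.3 m and 2√(Dt) = 2√(1.53 × 2810) = 131.1 m.
Argument (x−vt)/(2√(Dt)) = (4240 − 4299.3)/131.1 = -0.4523; ½·erfc(-0.4523) = 0.7388.
C = 15.2 × 0.7388 = 11.2 mg/L.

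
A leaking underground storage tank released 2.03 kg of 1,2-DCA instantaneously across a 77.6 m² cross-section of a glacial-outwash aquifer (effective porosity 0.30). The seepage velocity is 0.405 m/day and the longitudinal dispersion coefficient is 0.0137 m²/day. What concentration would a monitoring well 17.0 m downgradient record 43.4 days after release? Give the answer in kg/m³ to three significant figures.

0.0277 kg/m³

For an instantaneous plane source, C(x,t) = M/(n_e·A·√(4πDt)) · exp(−(x−vt)²/(4Dt)), with n_e·A the pore (flow) area.
Plume center vt = 0.405 × 43.4 = 17.577 m, so the well at 17.0 m is 0.577 m upgradient of the peak.
√(4πDt) = 2.733 m, giving peak height M/(n_e·A·√(4πDt)) = 2.03/(0.30 × 77.6 × 2.733) = 0.03191 kg/m³.
(x−vt)²/(4Dt) = (-0.577)²/(4 × 0.0137 × 43.4) = 0.1400; exp(−0.1400) = 0.8694.
C = 0.03191 × 0.8694 = 0.0277 kg/m³.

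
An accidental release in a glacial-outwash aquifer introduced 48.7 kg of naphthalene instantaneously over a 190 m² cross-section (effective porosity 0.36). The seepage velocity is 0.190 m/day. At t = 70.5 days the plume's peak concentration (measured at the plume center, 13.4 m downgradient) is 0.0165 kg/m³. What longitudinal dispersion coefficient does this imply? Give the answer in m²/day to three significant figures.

2.10 m²/day

At the plume center C_max = M/(n_e·A·√(4πDt)), so D = M²/(4πt·(n_e·A·C_max)²).
n_e·A·C_max = 0.36 × 190 × 0.0165 = 1.129 kg/m.
D = 48.7²/(4π × 70.5 × 1.129²) = 2.10 m²/day.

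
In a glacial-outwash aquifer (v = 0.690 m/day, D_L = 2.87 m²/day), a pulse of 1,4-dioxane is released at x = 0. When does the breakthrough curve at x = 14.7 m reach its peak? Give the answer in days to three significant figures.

For the 1D instantaneous-source solution, setting ∂C/∂t = 0 at fixed x gives v²t² + 2Dt − x² = 0, so t = (√(D² + v²x²) − D)/v².
√(D² + v²x²) = √(2.87² + 0.690² × 14.7²) = 10.54; v² = 0.4761.
t = (10.54 − 2.87)/0.4761 = 16.1 days (vs. the pure-advection estimate x/v = 21.3 d).

16.1 days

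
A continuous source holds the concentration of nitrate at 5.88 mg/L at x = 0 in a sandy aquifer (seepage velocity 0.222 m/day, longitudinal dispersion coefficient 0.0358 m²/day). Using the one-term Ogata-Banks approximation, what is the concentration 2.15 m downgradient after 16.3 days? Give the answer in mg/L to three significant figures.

For a continuous step input, C/C₀ ≈ ½·erfc((x−vt)/(2√(Dt))).
vt = 0.222 × 16.3 = 3.6186 m and 2√(Dt) = 2√(0.0358 × 16.3) = 1.528 m.
Argument (x−vt)/(2√(Dt)) = (2.15 − 3.6186)/1.528 = -0.9611; ½·erfc(-0.9611) = 0.9130.
C = 5.88 × 0.9130 = 5.37 mg/L.

5.37 mg/L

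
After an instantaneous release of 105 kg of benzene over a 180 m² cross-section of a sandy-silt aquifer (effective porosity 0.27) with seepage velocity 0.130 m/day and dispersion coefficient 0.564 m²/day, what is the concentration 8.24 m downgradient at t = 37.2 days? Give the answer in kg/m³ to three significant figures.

0.116 kg/m³

For an instantaneous plane source, C(x,t) = M/(n_e·A·√(4πDt)) · exp(−(x−vt)²/(4Dt)), with n_e·A the pore (flow) area.
Plume center vt = 0.130 × 37.2 = 4.836 m, so the well at 8.24 m is 3.404 m downgradient of the peak.
√(4πDt) = 16.24 m, giving peak height M/(n_e·A·√(4πDt)) = 105/(0.27 × 180 × 16.24) = 0.1330 kg/m³.
(x−vt)²/(4Dt) = (3.404)²/(4 × 0.564 × 37.2) = 0.1381; exp(−0.1381) = 0.8710.
C = 0.1330 × 0.8710 = 0.116 kg/m³.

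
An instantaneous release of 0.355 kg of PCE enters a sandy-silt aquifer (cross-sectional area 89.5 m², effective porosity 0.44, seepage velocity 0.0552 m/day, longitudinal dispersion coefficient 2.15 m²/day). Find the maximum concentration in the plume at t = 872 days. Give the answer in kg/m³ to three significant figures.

5.87e-05 kg/m³

The peak of an instantaneous 1D plume sits at x = vt; there the Gaussian factor is 1 and C_max = M/(n_e·A·√(4πDt)), where n_e·A is the pore area the mass is dissolved in.
√(4πDt) = √(4π × 2.15 × 872) = 153.5 m, so C_max = 0.355/(0.44 × 89.5 × 153.5) = 5.87e-05 kg/m³.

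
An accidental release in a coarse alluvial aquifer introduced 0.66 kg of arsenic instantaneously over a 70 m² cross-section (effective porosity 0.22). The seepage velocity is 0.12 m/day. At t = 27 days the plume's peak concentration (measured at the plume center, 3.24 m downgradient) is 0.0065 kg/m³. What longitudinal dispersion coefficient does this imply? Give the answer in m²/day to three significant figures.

At the plume center C_max = M/(n_e·A·√(4πDt)), so D = M²/(4πt·(n_e·A·C_max)²).
n_e·A·C_max = 0.22 × 70 × 0.0065 = 0.1001 kg/m.
D = 0.66²/(4π × 27 × 0.1001²) = 0.128 m²/day.

0.128 m²/day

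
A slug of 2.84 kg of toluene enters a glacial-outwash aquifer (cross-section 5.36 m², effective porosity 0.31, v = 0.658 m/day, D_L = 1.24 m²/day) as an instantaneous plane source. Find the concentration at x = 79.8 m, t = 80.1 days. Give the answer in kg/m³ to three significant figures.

0.00762 kg/m³

For an instantaneous plane source, C(x,t) = M/(n_e·A·√(4πDt)) · exp(−(x−vt)²/(4Dt)), with n_e·A the pore (flow) area.
Plume center vt = 0.658 × 80.1 = 52.7058 m, so the well at 79.8 m is 27.0942 m downgradient of the peak.
√(4πDt) = 35.33 m, giving peak height M/(n_e·A·√(4πDt)) = 2.84/(0.31 × 5.36 × 35.33) = 0.04838 kg/m³.
(x−vt)²/(4Dt) = (27.0942)²/(4 × 1.24 × 80.1) = 1.848; exp(−1.848) = 0.1576.
C = 0.04838 × 0.1576 = 0.00762 kg/m³.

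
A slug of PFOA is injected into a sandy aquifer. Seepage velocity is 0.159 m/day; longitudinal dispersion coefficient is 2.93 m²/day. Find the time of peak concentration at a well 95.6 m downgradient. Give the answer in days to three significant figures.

496 days

For the 1D instantaneous-source solution, setting ∂C/∂t = 0 at fixed x gives v²t² + 2Dt − x² = 0, so t = (√(D² + v²x²) − D)/v².
√(D² + v²x²) = √(2.93² + 0.159² × 95.6²) = 15.48; v² = 0.025281.
t = (15.48 − 2.93)/0.025281 = 496 days (vs. the pure-advection estimate x/v = 601 d).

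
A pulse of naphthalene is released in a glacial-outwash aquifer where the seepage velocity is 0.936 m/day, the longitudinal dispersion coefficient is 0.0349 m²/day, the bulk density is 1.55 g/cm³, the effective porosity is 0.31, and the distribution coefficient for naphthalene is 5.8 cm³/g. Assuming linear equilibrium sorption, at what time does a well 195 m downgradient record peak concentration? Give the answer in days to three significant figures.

Retardation factor R = 1 + ρ_b·K_d/n = 1 + 1.55 × 5.8/0.31 = 30.00.
Sorption retards both mechanisms: v_R = v/R = 0.03120 m/day, D_R = D/R = 0.001163 m²/day.
Peak time from v_R²t² + 2D_R t − x² = 0: t = (√(D_R² + v_R²x²) − D_R)/v_R².
√(D_R² + v_R²x²) = √(0.001163² + 0.03120² × 195²) = 6.084; v_R² = 0.0009734.
t = (6.084 − 0.001163)/0.0009734 = 6250 days.

6250 days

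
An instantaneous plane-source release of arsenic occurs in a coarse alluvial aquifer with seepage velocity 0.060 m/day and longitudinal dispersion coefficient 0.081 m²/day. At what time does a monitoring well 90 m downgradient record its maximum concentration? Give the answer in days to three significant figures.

For the 1D instantaneous-source solution, setting ∂C/∂t = 0 at fixed x gives v²t² + 2Dt − x² = 0, so t = (√(D² + v²x²) − D)/v².
√(D² + v²x²) = √(0.081² + 0.060² × 90²) = 5.401; v² = 0.0036.
t = (5.401 − 0.081)/0.0036 = 1480 days (vs. the pure-advection estimate x/v = 1500 d).

1480 days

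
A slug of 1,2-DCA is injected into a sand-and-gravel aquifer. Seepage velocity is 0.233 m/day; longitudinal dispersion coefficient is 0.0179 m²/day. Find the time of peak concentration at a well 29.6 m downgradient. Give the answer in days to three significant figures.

127 days

For the 1D instantaneous-source solution, setting ∂C/∂t = 0 at fixed x gives v²t² + 2Dt − x² = 0, so t = (√(D² + v²x²) − D)/v².
√(D² + v²x²) = √(0.0179² + 0.233² × 29.6²) = 6.897; v² = 0.054289.
t = (6.897 − 0.0179)/0.054289 = 127 days (vs. the pure-advection estimate x/v = 127 d).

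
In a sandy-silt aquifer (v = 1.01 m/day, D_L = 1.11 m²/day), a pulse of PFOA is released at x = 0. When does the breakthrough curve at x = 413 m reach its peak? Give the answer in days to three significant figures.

408 days

For the 1D instantaneous-source solution, setting ∂C/∂t = 0 at fixed x gives v²t² + 2Dt − x² = 0, so t = (√(D² + v²x²) − D)/v².
√(D² + v²x²) = √(1.11² + 1.01² × 413²) = 417.1; v² = 1.0201.
t = (417.1 − 1.11)/1.0201 = 408 days (vs. the pure-advection estimate x/v = 409 d).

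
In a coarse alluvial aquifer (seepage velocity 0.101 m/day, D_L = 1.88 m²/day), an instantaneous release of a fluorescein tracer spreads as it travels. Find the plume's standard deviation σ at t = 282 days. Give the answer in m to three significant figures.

32.6 m

Dispersive spreading gives a Gaussian with σ² = 2Dt; advection only shifts the center.
σ = √(2 × 1.88 × 282) = 32.6 m.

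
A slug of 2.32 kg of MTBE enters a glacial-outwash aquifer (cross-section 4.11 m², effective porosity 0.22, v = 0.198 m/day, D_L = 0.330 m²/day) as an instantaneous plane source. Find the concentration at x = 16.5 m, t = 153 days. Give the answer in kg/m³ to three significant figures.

0.0397 kg/m³

For an instantaneous plane source, C(x,t) = M/(n_e·A·√(4πDt)) · exp(−(x−vt)²/(4Dt)), with n_e·A the pore (flow) area.
Plume center vt = 0.198 × 153 = 30.294 m, so the well at 16.5 m is 13.794 m upgradient of the peak.
√(4πDt) = 25.19 m, giving peak height M/(n_e·A·√(4πDt)) = 2.32/(0.22 × 4.11 × 25.19) = 0.1019 kg/m³.
(x−vt)²/(4Dt) = (-13.794)²/(4 × 0.330 × 153) = 0.9421; exp(−0.9421) = 0.3898.
C = 0.1019 × 0.3898 = 0.0397 kg/m³.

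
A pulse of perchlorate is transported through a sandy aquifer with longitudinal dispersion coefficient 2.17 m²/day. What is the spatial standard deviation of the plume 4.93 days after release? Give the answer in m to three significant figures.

Dispersive spreading gives a Gaussian with σ² = 2Dt; advection only shifts the center.
σ = √(2 × 2.17 × 4.93) = 4.63 m.

4.63 m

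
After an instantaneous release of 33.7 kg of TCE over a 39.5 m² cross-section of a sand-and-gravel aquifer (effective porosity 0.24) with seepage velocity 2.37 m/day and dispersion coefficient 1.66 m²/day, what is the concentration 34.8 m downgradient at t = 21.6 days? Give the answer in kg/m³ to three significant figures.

0.0257 kg/m³

For an instantaneous plane source, C(x,t) = M/(n_e·A·√(4πDt)) · exp(−(x−vt)²/(4Dt)), with n_e·A the pore (flow) area.
Plume center vt = 2.37 × 21.6 = 51.192 m, so the well at 34.8 m is 16.392 m upgradient of the peak.
√(4πDt) = 21.23 m, giving peak height M/(n_e·A·√(4πDt)) = 33.7/(0.24 × 39.5 × 21.23) = 0.1674 kg/m³.
(x−vt)²/(4Dt) = (-16.392)²/(4 × 1.66 × 21.6) = 1.873; exp(−1.873) = 0.1537.
C = 0.1674 × 0.1537 = 0.0257 kg/m³.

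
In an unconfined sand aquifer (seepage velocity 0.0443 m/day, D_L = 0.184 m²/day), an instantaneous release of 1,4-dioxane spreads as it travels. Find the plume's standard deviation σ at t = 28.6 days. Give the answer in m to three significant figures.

Dispersive spreading gives a Gaussian with σ² = 2Dt; advection only shifts the center.
σ = √(2 × 0.184 × 28.6) = 3.24 m.

3.24 m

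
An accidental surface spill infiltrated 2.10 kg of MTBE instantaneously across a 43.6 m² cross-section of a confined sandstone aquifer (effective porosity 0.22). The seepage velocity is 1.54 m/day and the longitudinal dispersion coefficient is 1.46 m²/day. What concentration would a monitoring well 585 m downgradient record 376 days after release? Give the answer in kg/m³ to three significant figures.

0.00259 kg/m³

For an instantaneous plane source, C(x,t) = M/(n_e·A·√(4πDt)) · exp(−(x−vt)²/(4Dt)), with n_e·A the pore (flow) area.
Plume center vt = 1.54 × 376 = 579.04 m, so the well at 585 m is 5.96 m downgradient of the peak.
√(4πDt) = 83.06 m, giving peak height M/(n_e·A·√(4πDt)) = 2.10/(0.22 × 43.6 × 83.06) = 0.002636 kg/m³.
(x−vt)²/(4Dt) = (5.96)²/(4 × 1.46 × 376) = 0.01618; exp(−0.01618) = 0.9840.
C = 0.002636 × 0.9840 = 0.00259 kg/m³.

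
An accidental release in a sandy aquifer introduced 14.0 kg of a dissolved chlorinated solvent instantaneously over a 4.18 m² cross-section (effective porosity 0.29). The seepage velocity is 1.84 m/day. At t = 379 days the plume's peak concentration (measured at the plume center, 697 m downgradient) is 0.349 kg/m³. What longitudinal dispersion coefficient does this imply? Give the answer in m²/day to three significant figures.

0.230 m²/day

At the plume center C_max = M/(n_e·A·√(4πDt)), so D = M²/(4πt·(n_e·A·C_max)²).
n_e·A·C_max = 0.29 × 4.18 × 0.349 = 0.4231 kg/m.
D = 14.0²/(4π × 379 × 0.4231²) = 0.230 m²/day.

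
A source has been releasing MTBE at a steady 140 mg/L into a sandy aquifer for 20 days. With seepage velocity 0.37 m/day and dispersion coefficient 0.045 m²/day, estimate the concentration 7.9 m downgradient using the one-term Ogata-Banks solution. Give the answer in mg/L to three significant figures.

For a continuous step input, C/C₀ ≈ ½·erfc((x−vt)/(2√(Dt))).
vt = 0.37 × 20 = 7.4 m and 2√(Dt) = 2√(0.045 × 20) = 1.897 m.
Argument (x−vt)/(2√(Dt)) = (7.9 − 7.4)/1.897 = 0.2636; ½·erfc(0.2636) = 0.3547.
C = 140 × 0.3547 = 49.7 mg/L.

49.7 mg/L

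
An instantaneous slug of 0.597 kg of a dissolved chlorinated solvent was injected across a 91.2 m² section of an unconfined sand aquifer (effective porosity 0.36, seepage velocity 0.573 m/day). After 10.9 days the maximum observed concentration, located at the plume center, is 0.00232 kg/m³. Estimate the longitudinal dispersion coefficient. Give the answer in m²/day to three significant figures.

At the plume center C_max = M/(n_e·A·√(4πDt)), so D = M²/(4πt·(n_e·A·C_max)²).
n_e·A·C_max = 0.36 × 91.2 × 0.00232 = 0.07617 kg/m.
D = 0.597²/(4π × 10.9 × 0.07617²) = 0.448 m²/day.

0.448 m²/day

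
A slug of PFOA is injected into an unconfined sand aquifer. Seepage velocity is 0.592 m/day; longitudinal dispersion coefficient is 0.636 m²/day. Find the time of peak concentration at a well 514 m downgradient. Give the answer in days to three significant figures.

For the 1D instantaneous-source solution, setting ∂C/∂t = 0 at fixed x gives v²t² + 2Dt − x² = 0, so t = (√(D² + v²x²) − D)/v².
√(D² + v²x²) = √(0.636² + 0.592² × 514²) = 304.3; v² = 0.350464.
t = (304.3 − 0.636)/0.350464 = 866 days (vs. the pure-advection estimate x/v = 868 d).

866 days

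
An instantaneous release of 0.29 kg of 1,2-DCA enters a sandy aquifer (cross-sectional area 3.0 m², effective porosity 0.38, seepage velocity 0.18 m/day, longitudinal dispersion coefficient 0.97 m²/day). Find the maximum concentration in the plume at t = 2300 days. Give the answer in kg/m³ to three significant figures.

The peak of an instantaneous 1D plume sits at x = vt; there the Gaussian factor is 1 and C_max = M/(n_e·A·√(4πDt)), where n_e·A is the pore area the mass is dissolved in.
√(4πDt) = √(4π × 0.97 × 2300) = 167.4 m, so C_max = 0.29/(0.38 × 3.0 × 167.4) = 0.00152 kg/m³.

0.00152 kg/m³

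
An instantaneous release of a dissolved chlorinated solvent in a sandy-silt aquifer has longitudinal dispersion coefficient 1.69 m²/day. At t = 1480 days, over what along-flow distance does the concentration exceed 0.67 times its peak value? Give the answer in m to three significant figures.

127 m

The plume is Gaussian with σ = √(2Dt) = √(2 × 1.69 × 1480) = 70.73 m.
C/C_peak = exp(−Δx²/(2σ²)) = 0.67 ⇒ Δx = σ·√(−2 ln 0.67) = 70.73 × 0.8950 = 63.30 m.
Width = 2Δx = 127 m.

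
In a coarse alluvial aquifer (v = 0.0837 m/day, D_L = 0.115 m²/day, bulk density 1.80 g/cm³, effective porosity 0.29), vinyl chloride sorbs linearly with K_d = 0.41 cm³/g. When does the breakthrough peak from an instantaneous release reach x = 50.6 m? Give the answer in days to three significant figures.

2090 days

Retardation factor R = 1 + ρ_b·K_d/n = 1 + 1.80 × 0.41/0.29 = 3.545.
Sorption retards both mechanisms: v_R = v/R = 0.02361 m/day, D_R = D/R = 0.03244 m²/day.
Peak time from v_R²t² + 2D_R t − x² = 0: t = (√(D_R² + v_R²x²) − D_R)/v_R².
√(D_R² + v_R²x²) = √(0.03244² + 0.02361² × 50.6²) = 1.195; v_R² = 0.0005574.
t = (1.195 − 0.03244)/0.0005574 = 2090 days.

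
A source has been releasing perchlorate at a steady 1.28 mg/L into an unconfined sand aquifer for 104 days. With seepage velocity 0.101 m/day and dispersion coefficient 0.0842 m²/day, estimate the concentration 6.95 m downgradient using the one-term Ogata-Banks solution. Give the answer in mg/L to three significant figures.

1.03 mg/L

For a continuous step input, C/C₀ ≈ ½·erfc((x−vt)/(2√(Dt))).
vt = 0.101 × 104 = 10.504 m and 2√(Dt) = 2√(0.0842 × 104) = 5.918 m.
Argument (x−vt)/(2√(Dt)) = (6.95 − 10.504)/5.918 = -0.6005; ½·erfc(-0.6005) = 0.8021.
C = 1.28 × 0.8021 = 1.03 mg/L.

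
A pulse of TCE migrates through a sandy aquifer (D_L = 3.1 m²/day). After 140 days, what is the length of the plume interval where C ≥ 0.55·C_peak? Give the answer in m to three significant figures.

The plume is Gaussian with σ = √(2Dt) = √(2 × 3.1 × 140) = 29.46 m.
C/C_peak = exp(−Δx²/(2σ²)) = 0.55 ⇒ Δx = σ·√(−2 ln 0.55) = 29.46 × 1.093 = 32.20 m.
Width = 2Δx = 64.4 m.

64.4 m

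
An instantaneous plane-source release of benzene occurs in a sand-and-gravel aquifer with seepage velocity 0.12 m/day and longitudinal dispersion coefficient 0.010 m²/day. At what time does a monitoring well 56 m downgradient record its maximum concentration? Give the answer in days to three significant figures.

466 days

For the 1D instantaneous-source solution, setting ∂C/∂t = 0 at fixed x gives v²t² + 2Dt − x² = 0, so t = (√(D² + v²x²) − D)/v².
√(D² + v²x²) = √(0.010² + 0.12² × 56²) = 6.720; v² = 0.0144.
t = (6.720 − 0.010)/0.0144 = 466 days (vs. the pure-advection estimate x/v = 467 d).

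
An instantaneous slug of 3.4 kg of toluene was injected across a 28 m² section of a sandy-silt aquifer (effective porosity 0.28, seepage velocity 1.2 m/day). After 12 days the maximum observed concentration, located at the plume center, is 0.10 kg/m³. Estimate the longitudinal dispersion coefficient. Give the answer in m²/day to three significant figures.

0.125 m²/day

At the plume center C_max = M/(n_e·A·√(4πDt)), so D = M²/(4πt·(n_e·A·C_max)²).
n_e·A·C_max = 0.28 × 28 × 0.10 = 0.7840 kg/m.
D = 3.4²/(4π × 12 × 0.7840²) = 0.125 m²/day.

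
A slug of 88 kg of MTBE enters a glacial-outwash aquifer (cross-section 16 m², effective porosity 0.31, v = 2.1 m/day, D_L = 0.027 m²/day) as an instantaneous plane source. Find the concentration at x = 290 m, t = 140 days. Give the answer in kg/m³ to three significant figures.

0.893 kg/m³

For an instantaneous plane source, C(x,t) = M/(n_e·A·√(4πDt)) · exp(−(x−vt)²/(4Dt)), with n_e·A the pore (flow) area.
Plume center vt = 2.1 × 140 = 294 m, so the well at 290 m is 4 m upgradient of the peak.
√(4πDt) = 6.892 m, giving peak height M/(n_e·A·√(4πDt)) = 88/(0.31 × 16 × 6.892) = 2.574 kg/m³.
(x−vt)²/(4Dt) = (-4)²/(4 × 0.027 × 140) = 1.058; exp(−1.058) = 0.3471.
C = 2.574 × 0.3471 = 0.893 kg/m³.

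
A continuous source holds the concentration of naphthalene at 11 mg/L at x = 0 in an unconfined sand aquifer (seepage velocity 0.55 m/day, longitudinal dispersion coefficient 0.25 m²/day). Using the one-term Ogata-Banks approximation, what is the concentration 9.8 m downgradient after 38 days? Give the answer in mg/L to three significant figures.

10.9 mg/L

For a continuous step input, C/C₀ ≈ ½·erfc((x−vt)/(2√(Dt))).
vt = 0.55 × 38 = 20.9 m and 2√(Dt) = 2√(0.25 × 38) = 6.164 m.
Argument (x−vt)/(2√(Dt)) = (9.8 − 20.9)/6.164 = -1.801; ½·erfc(-1.801) = 0.9946.
C = 11 × 0.9946 = 10.9 mg/L.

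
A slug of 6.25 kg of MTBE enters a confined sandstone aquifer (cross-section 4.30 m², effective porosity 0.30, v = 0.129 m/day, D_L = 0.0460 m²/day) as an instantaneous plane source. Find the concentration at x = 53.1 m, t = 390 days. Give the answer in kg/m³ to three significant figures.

For an instantaneous plane source, C(x,t) = M/(n_e·A·√(4πDt)) · exp(−(x−vt)²/(4Dt)), with n_e·A the pore (flow) area.
Plume center vt = 0.129 × 390 = 50.31 m, so the well at 53.1 m is 2.79 m downgradient of the peak.
√(4πDt) = 15.01 m, giving peak height M/(n_e·A·√(4πDt)) = 6.25/(0.30 × 4.30 × 15.01) = 0.3228 kg/m³.
(x−vt)²/(4Dt) = (2.79)²/(4 × 0.0460 × 390) = 0.1085; exp(−0.1085) = 0.8972.
C = 0.3228 × 0.8972 = 0.290 kg/m³.

0.290 kg/m³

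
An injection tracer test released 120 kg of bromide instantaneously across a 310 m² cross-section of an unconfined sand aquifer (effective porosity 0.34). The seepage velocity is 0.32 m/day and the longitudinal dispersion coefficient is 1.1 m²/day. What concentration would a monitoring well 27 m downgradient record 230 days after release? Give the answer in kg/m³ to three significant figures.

0.00236 kg/m³

For an instantaneous plane source, C(x,t) = M/(n_e·A·√(4πDt)) · exp(−(x−vt)²/(4Dt)), with n_e·A the pore (flow) area.
Plume center vt = 0.32 × 230 = 73.6 m, so the well at 27 m is 46.6 m upgradient of the peak.
√(4πDt) = 56.39 m, giving peak height M/(n_e·A·√(4πDt)) = 120/(0.34 × 310 × 56.39) = 0.02019 kg/m³.
(x−vt)²/(4Dt) = (-46.6)²/(4 × 1.1 × 230) = 2.146; exp(−2.146) = 0.1170.
C = 0.02019 × 0.1170 = 0.00236 kg/m³.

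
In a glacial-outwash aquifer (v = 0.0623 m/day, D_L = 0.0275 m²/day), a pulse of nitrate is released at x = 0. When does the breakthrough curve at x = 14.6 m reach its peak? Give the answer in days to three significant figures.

For the 1D instantaneous-source solution, setting ∂C/∂t = 0 at fixed x gives v²t² + 2Dt − x² = 0, so t = (√(D² + v²x²) − D)/v².
√(D² + v²x²) = √(0.0275² + 0.0623² × 14.6²) = 0.9100; v² = 0.00388129.
t = (0.9100 − 0.0275)/0.00388129 = 227 days (vs. the pure-advection estimate x/v = 234 d).

227 days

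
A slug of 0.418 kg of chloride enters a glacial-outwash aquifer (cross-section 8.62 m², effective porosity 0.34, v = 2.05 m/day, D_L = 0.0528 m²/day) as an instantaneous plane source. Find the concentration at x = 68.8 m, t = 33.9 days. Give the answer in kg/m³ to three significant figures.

0.0281 kg/m³

For an instantaneous plane source, C(x,t) = M/(n_e·A·√(4πDt)) · exp(−(x−vt)²/(4Dt)), with n_e·A the pore (flow) area.
Plume center vt = 2.05 × 33.9 = 69.495 m, so the well at 68.8 m is 0.695 m upgradient of the peak.
√(4πDt) = 4.743 m, giving peak height M/(n_e·A·√(4πDt)) = 0.418/(0.34 × 8.62 × 4.743) = 0.03007 kg/m³.
(x−vt)²/(4Dt) = (-0.695)²/(4 × 0.0528 × 33.9) = 0.06746; exp(−0.06746) = 0.9348.
C = 0.03007 × 0.9348 = 0.0281 kg/m³.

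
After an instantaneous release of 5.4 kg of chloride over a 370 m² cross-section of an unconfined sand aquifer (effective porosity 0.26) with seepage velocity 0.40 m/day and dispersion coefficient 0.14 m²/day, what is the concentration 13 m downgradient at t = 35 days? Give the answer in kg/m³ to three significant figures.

0.00680 kg/m³

For an instantaneous plane source, C(x,t) = M/(n_e·A·√(4πDt)) · exp(−(x−vt)²/(4Dt)), with n_e·A the pore (flow) area.
Plume center vt = 0.40 × 35 = 14 m, so the well at 13 m is 1 m upgradient of the peak.
√(4πDt) = 7.847 m, giving peak height M/(n_e·A·√(4πDt)) = 5.4/(0.26 × 370 × 7.847) = 0.007153 kg/m³.
(x−vt)²/(4Dt) = (-1)²/(4 × 0.14 × 35) = 0.05102; exp(−0.05102) = 0.9503.
C = 0.007153 × 0.9503 = 0.00680 kg/m³.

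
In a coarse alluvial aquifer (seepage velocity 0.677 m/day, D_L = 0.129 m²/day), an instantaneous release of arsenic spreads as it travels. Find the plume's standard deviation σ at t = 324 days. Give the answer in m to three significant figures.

9.14 m

Dispersive spreading gives a Gaussian with σ² = 2Dt; advection only shifts the center.
σ = √(2 × 0.129 × 324) = 9.14 m.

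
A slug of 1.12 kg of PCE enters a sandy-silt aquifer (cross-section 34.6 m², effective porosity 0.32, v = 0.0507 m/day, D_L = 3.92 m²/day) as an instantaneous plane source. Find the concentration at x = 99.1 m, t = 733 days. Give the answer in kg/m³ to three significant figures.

For an instantaneous plane source, C(x,t) = M/(n_e·A·√(4πDt)) · exp(−(x−vt)²/(4Dt)), with n_e·A the pore (flow) area.
Plume center vt = 0.0507 × 733 = 37.1631 m, so the well at 99.1 m is 61.9369 m downgradient of the peak.
√(4πDt) = 190.0 m, giving peak height M/(n_e·A·√(4πDt)) = 1.12/(0.32 × 34.6 × 190.0) = 0.0005324 kg/m³.
(x−vt)²/(4Dt) = (61.9369)²/(4 × 3.92 × 733) = 0.3338; exp(−0.3338) = 0.7162.
C = 0.0005324 × 0.7162 = 0.000381 kg/m³.

0.000381 kg/m³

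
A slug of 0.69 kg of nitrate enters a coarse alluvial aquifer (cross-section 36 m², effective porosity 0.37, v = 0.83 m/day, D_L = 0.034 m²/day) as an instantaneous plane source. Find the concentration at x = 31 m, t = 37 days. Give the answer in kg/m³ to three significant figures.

For an instantaneous plane source, C(x,t) = M/(n_e·A·√(4πDt)) · exp(−(x−vt)²/(4Dt)), with n_e·A the pore (flow) area.
Plume center vt = 0.83 × 37 = 30.71 m, so the well at 31 m is 0.29 m downgradient of the peak.
√(4πDt) = 3.976 m, giving peak height M/(n_e·A·√(4πDt)) = 0.69/(0.37 × 36 × 3.976) = 0.01303 kg/m³.
(x−vt)²/(4Dt) = (0.29)²/(4 × 0.034 × 37) = 0.01671; exp(−0.01671) = 0.9834.
C = 0.01303 × 0.9834 = 0.0128 kg/m³.

0.0128 kg/m³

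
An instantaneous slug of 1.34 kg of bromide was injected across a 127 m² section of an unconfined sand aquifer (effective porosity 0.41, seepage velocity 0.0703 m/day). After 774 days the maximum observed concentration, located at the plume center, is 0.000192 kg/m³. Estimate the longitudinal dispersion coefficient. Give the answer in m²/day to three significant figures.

At the plume center C_max = M/(n_e·A·√(4πDt)), so D = M²/(4πt·(n_e·A·C_max)²).
n_e·A·C_max = 0.41 × 127 × 0.000192 = 0.009997 kg/m.
D = 1.34²/(4π × 774 × 0.009997²) = 1.85 m²/day.

1.85 m²/day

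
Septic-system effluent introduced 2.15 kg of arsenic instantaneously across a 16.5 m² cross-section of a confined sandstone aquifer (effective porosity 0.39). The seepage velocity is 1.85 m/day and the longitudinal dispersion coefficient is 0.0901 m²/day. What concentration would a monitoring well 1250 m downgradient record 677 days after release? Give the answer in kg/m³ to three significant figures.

For an instantaneous plane source, C(x,t) = M/(n_e·A·√(4πDt)) · exp(−(x−vt)²/(4Dt)), with n_e·A the pore (flow) area.
Plume center vt = 1.85 × 677 = 1252.45 m, so the well at 1250 m is 2.45 m upgradient of the peak.
√(4πDt) = 27.69 m, giving peak height M/(n_e·A·√(4πDt)) = 2.15/(0.39 × 16.5 × 27.69) = 0.01207 kg/m³.
(x−vt)²/(4Dt) = (-2.45)²/(4 × 0.0901 × 677) = 0.02460; exp(−0.02460) = 0.9757.
C = 0.01207 × 0.9757 = 0.0118 kg/m³.

0.0118 kg/m³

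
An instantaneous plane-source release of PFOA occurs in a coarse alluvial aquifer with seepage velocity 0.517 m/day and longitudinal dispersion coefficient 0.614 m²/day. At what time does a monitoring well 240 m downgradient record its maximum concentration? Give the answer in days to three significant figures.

For the 1D instantaneous-source solution, setting ∂C/∂t = 0 at fixed x gives v²t² + 2Dt − x² = 0, so t = (√(D² + v²x²) − D)/v².
√(D² + v²x²) = √(0.614² + 0.517² × 240²) = 124.1; v² = 0.267289.
t = (124.1 − 0.614)/0.267289 = 462 days (vs. the pure-advection estimate x/v = 464 d).

462 days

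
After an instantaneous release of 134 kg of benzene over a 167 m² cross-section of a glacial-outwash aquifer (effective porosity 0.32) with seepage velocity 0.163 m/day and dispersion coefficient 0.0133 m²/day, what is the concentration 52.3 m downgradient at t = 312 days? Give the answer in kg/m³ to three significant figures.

For an instantaneous plane source, C(x,t) = M/(n_e·A·√(4πDt)) · exp(−(x−vt)²/(4Dt)), with n_e·A the pore (flow) area.
Plume center vt = 0.163 × 312 = 50.856 m, so the well at 52.3 m is 1.444 m downgradient of the peak.
√(4πDt) = 7.221 m, giving peak height M/(n_e·A·√(4πDt)) = 134/(0.32 × 167 × 7.221) = 0.3472 kg/m³.
(x−vt)²/(4Dt) = (1.444)²/(4 × 0.0133 × 312) = 0.1256; exp(−0.1256) = 0.8820.
C = 0.3472 × 0.8820 = 0.306 kg/m³.

0.306 kg/m³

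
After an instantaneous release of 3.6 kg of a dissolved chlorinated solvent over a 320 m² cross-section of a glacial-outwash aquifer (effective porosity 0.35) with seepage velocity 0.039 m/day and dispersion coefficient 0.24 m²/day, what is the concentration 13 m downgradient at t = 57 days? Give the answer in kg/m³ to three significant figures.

0.000294 kg/m³

For an instantaneous plane source, C(x,t) = M/(n_e·A·√(4πDt)) · exp(−(x−vt)²/(4Dt)), with n_e·A the pore (flow) area.
Plume center vt = 0.039 × 57 = 2.223 m, so the well at 13 m is 10.777 m downgradient of the peak.
√(4πDt) = 13.11 m, giving peak height M/(n_e·A·√(4πDt)) = 3.6/(0.35 × 320 × 13.11) = 0.002452 kg/m³.
(x−vt)²/(4Dt) = (10.777)²/(4 × 0.24 × 57) = 2.123; exp(−2.123) = 0.1197.
C = 0.002452 × 0.1197 = 0.000294 kg/m³.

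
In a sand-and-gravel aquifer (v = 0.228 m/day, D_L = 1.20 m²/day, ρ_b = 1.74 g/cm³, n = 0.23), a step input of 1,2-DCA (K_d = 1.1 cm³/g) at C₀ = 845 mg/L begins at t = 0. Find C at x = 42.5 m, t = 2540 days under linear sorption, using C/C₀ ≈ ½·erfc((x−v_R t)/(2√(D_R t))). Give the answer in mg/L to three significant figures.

Retardation factor R = 1 + ρ_b·K_d/n = 1 + 1.74 × 1.1/0.23 = 9.322.
Sorption retards both mechanisms: v_R = v/R = 0.02446 m/day, D_R = D/R = 0.1287 m²/day.
v_R·t = 0.02446 × 2540 = 62.1284 m; 2√(D_R t) = 36.16 m; argument = (42.5 − 62.1284)/36.16 = -0.5428.
C = C₀ × ½·erfc(-0.5428) = 845 × 0.7786 = 658 mg/L.

658 mg/L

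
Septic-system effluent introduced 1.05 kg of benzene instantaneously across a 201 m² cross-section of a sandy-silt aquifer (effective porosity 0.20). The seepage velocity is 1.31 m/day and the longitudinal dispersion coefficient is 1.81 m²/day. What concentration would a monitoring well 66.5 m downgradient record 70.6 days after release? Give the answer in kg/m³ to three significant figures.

For an instantaneous plane source, C(x,t) = M/(n_e·A·√(4πDt)) · exp(−(x−vt)²/(4Dt)), with n_e·A the pore (flow) area.
Plume center vt = 1.31 × 70.6 = 92.486 m, so the well at 66.5 m is 25.986 m upgradient of the peak.
√(4πDt) = 40.07 m, giving peak height M/(n_e·A·√(4πDt)) = 1.05/(0.20 × 201 × 40.07) = 0.0006518 kg/m³.
(x−vt)²/(4Dt) = (-25.986)²/(4 × 1.81 × 70.6) = 1.321; exp(−1.321) = 0.2669.
C = 0.0006518 × 0.2669 = 0.000174 kg/m³.

0.000174 kg/m³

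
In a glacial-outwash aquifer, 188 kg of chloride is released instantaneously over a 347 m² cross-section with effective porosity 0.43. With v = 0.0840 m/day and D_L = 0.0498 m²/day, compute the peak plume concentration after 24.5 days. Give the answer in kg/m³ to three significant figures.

The peak of an instantaneous 1D plume sits at x = vt; there the Gaussian factor is 1 and C_max = M/(n_e·A·√(4πDt)), where n_e·A is the pore area the mass is dissolved in.
√(4πDt) = √(4π × 0.0498 × 24.5) = 3.916 m, so C_max = 188/(0.43 × 347 × 3.916) = 0.322 kg/m³.

0.322 kg/m³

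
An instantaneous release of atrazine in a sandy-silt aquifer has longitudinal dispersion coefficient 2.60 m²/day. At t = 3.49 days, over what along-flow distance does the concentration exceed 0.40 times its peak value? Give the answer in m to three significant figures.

The plume is Gaussian with σ = √(2Dt) = √(2 × 2.60 × 3.49) = 4.260 m.
C/C_peak = exp(−Δx²/(2σ²)) = 0.40 ⇒ Δx = σ·√(−2 ln 0.40) = 4.260 × 1.354 = 5.768 m.
Width = 2Δx = 11.5 m.

11.5 m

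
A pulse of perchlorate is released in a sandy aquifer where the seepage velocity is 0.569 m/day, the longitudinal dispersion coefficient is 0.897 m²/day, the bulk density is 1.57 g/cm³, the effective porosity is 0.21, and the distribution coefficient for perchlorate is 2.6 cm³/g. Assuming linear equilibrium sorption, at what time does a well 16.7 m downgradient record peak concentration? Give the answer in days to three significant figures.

546 days

Retardation factor R = 1 + ρ_b·K_d/n = 1 + 1.57 × 2.6/0.21 = 20.44.
Sorption retards both mechanisms: v_R = v/R = 0.02784 m/day, D_R = D/R = 0.04388 m²/day.
Peak time from v_R²t² + 2D_R t − x² = 0: t = (√(D_R² + v_R²x²) − D_R)/v_R².
√(D_R² + v_R²x²) = √(0.04388² + 0.02784² × 16.7²) = 0.4670; v_R² = 0.0007751.
t = (0.4670 − 0.04388)/0.0007751 = 546 days.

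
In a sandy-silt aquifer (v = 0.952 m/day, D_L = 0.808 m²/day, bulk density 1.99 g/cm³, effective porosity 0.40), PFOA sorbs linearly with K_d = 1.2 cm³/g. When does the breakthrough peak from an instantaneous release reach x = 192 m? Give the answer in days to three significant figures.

1400 days

Retardation factor R = 1 + ρ_b·K_d/n = 1 + 1.99 × 1.2/0.40 = 6.970.
Sorption retards both mechanisms: v_R = v/R = 0.1366 m/day, D_R = D/R = 0.1159 m²/day.
Peak time from v_R²t² + 2D_R t − x² = 0: t = (√(D_R² + v_R²x²) − D_R)/v_R².
√(D_R² + v_R²x²) = √(0.1159² + 0.1366² × 192²) = 26.23; v_R² = 0.01866.
t = (26.23 − 0.1159)/0.01866 = 1400 days.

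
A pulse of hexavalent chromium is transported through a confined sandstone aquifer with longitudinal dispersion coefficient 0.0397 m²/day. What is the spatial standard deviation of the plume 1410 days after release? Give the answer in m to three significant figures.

10.6 m

Dispersive spreading gives a Gaussian with σ² = 2Dt; advection only shifts the center.
σ = √(2 × 0.0397 × 1410) = 10.6 m.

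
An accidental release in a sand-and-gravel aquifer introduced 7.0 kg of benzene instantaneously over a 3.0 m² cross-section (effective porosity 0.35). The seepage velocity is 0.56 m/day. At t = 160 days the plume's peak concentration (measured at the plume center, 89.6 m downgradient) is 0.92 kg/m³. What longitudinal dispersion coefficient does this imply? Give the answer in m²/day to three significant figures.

At the plume center C_max = M/(n_e·A·√(4πDt)), so D = M²/(4πt·(n_e·A·C_max)²).
n_e·A·C_max = 0.35 × 3.0 × 0.92 = 0.9660 kg/m.
D = 7.0²/(4π × 160 × 0.9660²) = 0.0261 m²/day.

0.0261 m²/day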